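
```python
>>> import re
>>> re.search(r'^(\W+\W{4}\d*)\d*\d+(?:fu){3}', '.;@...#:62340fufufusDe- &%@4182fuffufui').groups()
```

This matches anchored at the start of the string; then one or more of a non-word character, then exactly 4 of a non-word character, then zero or more of a digit (captured); then zero or more of a digit, then one or more of a digit, then the literal 'fu' repeated 3 times.
`re.search` scans for the first position where the pattern succeeds.
The match spans [0:19] → '.;@...#:62340fufufu'.
Captured: group 1 = '.;@...#:6234'.

('.;@...#:6234',)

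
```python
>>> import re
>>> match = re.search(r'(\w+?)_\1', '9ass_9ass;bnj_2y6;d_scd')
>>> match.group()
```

The backreference `\1` re-matches whatever the first group consumed, character for character.
The match spans [0:9] → '9ass_9ass'.

'9ass_9ass'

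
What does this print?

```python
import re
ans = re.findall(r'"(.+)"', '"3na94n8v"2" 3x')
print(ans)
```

Matches: at [0:12] match '"3na94n8v"2"', group 1 = '3na94n8v"2'.
One capturing group, so `findall` returns just the captured substring from the one match — 1 in all.

['3na94n8v"2']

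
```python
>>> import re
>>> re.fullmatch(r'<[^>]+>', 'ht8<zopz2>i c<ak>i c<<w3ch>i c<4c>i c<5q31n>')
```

None

`re.fullmatch` is like wrapping the pattern in `^…$` (in single-line mode).
Here the string isn't matched end-to-end, so the call returns None.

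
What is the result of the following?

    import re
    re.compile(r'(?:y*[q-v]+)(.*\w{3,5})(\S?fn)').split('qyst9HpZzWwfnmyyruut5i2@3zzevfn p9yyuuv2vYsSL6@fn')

The pattern matches zero or more of a literal 'y', then one or more of a character in [q-v] (non-capturing group); then zero or more of any character, then 3 to 5 of a word character (captured); then optionally a non-whitespace character, then the literal 'fn' (captured).
Matches to split on: at [0:49] → 'qyst9HpZzWwfnmyyruut5i2@3zzevfn p9yyuuv2vYsSL6@fn'.
Because the pattern has a capturing group, `split` also inserts each captured text between the pieces.

['', 'yst9HpZzWwfnmyyruut5i2@3zzevfn p9yyuuv2vYsSL6', '@fn', '']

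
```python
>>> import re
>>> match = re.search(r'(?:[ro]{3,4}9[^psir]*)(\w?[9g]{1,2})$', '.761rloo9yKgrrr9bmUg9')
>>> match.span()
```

The pattern matches 3 to 4 of one of [ro], then a literal '9', then zero or more of any character except [psir] (non-capturing group); then optionally a word character, then 1 to 2 of one of [9g] (captured); then anchored at the end.
`re.search` tries every starting position until one works.
The match spans [12:21] → 'rrr9bmUg9'.
Captured: group 1 = '9'.

(12, 21)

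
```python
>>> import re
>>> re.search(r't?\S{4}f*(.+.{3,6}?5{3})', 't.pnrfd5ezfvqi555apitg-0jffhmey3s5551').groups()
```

The pattern matches optionally a literal 't', then exactly 4 of a non-whitespace character, then zero or more of the literal 'f'; then one or more of any character, then 3 to 6 of any character (lazy), then exactly 3 of the literal '5' (captured).
`re.search` scans for the first position where the pattern succeeds.
The match spans [0:36] → 't.pnrfd5ezfvqi555apitg-0jffhmey3s555'.
Captured: group 1 = 'd5ezfvqi555apitg-0jffhmey3s555'.

('d5ezfvqi555apitg-0jffhmey3s555',)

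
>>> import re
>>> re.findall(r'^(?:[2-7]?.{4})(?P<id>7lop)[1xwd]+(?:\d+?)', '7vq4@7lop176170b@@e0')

This matches anchored at the start of the string; then optionally a character in [2-7], then exactly 4 of any character (non-capturing group); then the literal '7', then the literal 'lop' (captured as 'id'); then one or more of one of [1xwd]; then one or more of a digit (lazy) (non-capturing group).
Matches: at [0:11] match '7vq4@7lop17', group 1 = '7lop'.
One capturing group, so `findall` returns just the captured substring from the one match — 1 in all.

['7lop']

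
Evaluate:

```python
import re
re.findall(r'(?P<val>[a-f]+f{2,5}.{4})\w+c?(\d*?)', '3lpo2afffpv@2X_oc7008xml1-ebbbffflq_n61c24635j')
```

2 groups means each result is a tuple of 2 captured strings — 2 here.

[('afffpv@2', ''), ('ebbbffflq_n', '')]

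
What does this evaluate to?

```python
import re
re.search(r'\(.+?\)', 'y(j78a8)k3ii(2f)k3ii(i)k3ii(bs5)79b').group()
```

'(j78a8)'

A non-greedy quantifier consumes as few characters as it can — just enough that the remainder of the pattern still matches from where it stops; whatever follows it matches normally.
The match spans [1:8] → '(j78a8)'.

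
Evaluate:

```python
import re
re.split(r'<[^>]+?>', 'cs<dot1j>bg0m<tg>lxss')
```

The string is cut at each match, leaving 3 pieces.

['cs', 'bg0m', 'lxss']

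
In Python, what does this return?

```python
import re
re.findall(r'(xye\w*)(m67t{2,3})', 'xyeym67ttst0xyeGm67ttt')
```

[('xyeym67ttst0xyeG', 'm67ttt')]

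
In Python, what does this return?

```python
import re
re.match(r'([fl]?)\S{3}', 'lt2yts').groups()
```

The match spans [0:4] → 'lt2y'.
Captured: group 1 = 'l'.

('l',)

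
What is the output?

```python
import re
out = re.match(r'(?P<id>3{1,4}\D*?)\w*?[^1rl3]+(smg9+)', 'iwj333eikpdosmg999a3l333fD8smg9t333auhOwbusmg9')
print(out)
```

This matches 1 to 4 of the literal '3', then zero or more of a non-digit (lazy) (captured as 'id'); then zero or more of a word character (lazy), then one or more of any character except [1rl3]; then the literal 'smg', then one or more of a literal '9' (captured).
`re.match` only tries the pattern at the start of the string.
Here the string doesn't start with a match, so the call returns None.

None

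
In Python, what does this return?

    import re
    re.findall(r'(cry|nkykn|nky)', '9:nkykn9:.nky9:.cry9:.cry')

['nkykn', 'nky', 'cry', 'cry']

Alternation isn't longest-match — the leftmost alternative that fits at this position is chosen.
Scanning left to right: at [2:7] match 'nkykn', group 1 = 'nkykn'; at [10:13] match 'nky', group 1 = 'nky'; at [16:19] match 'cry', group 1 = 'cry'; at [22:25] match 'cry', group 1 = 'cry'.
`findall` collects group 1 from each match (4 total).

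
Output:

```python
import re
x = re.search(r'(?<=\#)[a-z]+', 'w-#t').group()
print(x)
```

Lookahead/lookbehind check context without consuming it, so the matched span excludes the asserted characters.
The match spans [3:4] → 't'.

t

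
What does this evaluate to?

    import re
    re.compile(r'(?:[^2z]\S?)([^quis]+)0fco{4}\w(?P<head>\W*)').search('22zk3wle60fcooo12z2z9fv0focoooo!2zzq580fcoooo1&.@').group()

'q580fcoooo1&.@'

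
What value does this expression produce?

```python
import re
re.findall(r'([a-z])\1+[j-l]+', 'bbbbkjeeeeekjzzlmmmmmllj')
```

The backreference `\1` re-matches whatever the first group consumed, character for character.
With a single group, `findall` returns only what that group captured — 4 items.

['b', 'e', 'z', 'm']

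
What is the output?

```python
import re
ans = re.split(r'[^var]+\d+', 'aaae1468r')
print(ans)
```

Each match becomes a cut point; 2 segments remain.

['aaa', 'r']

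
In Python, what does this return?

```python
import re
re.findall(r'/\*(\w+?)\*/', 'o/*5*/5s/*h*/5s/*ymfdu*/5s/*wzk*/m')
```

['5', 'h', 'ymfdu', 'wzk']

`findall` collects group 1 from each match (4 total).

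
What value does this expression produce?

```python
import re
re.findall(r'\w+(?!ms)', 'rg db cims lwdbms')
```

`(?!…)`/`(?<!…)` only lets a position through if the neighbouring text does NOT match; no characters are consumed.
Walking the string: at [0:2] → 'rg'; at [3:5] → 'db'; at [6:10] → 'cims'; at [11:17] → 'lwdbms'.
`findall` yields the raw match text (4 of them) because the pattern has no groups.

['rg', 'db', 'cims', 'lwdbms']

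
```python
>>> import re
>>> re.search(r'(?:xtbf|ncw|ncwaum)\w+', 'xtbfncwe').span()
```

(0, 8)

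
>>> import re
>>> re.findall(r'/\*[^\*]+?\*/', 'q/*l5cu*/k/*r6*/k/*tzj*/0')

['/*l5cu*/', '/*r6*/', '/*tzj*/']

Scanning left to right: at [1:9] → '/*l5cu*/'; at [10:16] → '/*r6*/'; at [17:24] → '/*tzj*/'.
`findall` yields the raw match text (3 of them) because the pattern has no groups.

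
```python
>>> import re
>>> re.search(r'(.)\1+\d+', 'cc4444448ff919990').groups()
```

('c',)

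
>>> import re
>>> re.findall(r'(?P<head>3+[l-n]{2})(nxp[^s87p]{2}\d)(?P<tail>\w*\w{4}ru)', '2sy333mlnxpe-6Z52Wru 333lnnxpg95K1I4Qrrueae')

The pattern matches one or more of the literal '3', then exactly 2 of a character in [l-n] (captured as 'head'); then the literal 'nxp', then exactly 2 of any character except [s87p], then a digit (captured); then zero or more of a word character, then exactly 4 of a word character, then the literal 'ru' (captured as 'tail').
3 groups means each result is a tuple of 3 captured strings — 2 here.

[('333ml', 'nxpe-6', 'Z52Wru'), ('333ln', 'nxpg95', 'K1I4Qrru')]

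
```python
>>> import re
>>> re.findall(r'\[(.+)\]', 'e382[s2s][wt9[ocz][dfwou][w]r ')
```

Because there's exactly one group, `findall` drops the full match and keeps group 1 from the one hit.

['s2s][wt9[ocz][dfwou][w']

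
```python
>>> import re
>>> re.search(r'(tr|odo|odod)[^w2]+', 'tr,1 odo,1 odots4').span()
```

`re.search` tries every starting position until one works.
The match spans [0:17] → 'tr,1 odo,1 odots4'.
Captured: group 1 = 'tr'.

(0, 17)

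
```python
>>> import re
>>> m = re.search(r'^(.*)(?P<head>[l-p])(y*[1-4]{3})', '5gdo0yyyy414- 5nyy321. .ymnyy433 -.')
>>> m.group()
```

'5gdo0yyyy414- 5nyy321. .ymnyy433'

The match spans [0:32] → '5gdo0yyyy414- 5nyy321. .ymnyy433'.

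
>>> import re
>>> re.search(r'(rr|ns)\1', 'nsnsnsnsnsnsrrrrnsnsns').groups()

`\1` is not a pattern — it's the concrete string captured by group 1, re-applied verbatim.
`search` walks the string left to right and returns the first match it finds.
The match spans [0:4] → 'nsns'.
Captured: group 1 = 'ns'.

('ns',)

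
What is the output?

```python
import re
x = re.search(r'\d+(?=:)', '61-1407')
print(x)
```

The lookaround is zero-width — it requires the adjacent text to match without consuming it, so the asserted text isn't part of the match.
Here nothing in the string fits, so the call returns None.

None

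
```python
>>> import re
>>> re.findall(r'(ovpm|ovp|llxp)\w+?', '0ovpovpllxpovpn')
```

['ovp', 'llxp']

Scanning left to right: at [1:5] match 'ovpo', group 1 = 'ovp'; at [7:12] match 'llxpo', group 1 = 'llxp'.
With a single group, `findall` returns only what that group captured — 2 items.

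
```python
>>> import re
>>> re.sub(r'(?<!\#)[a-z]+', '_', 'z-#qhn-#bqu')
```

The negative lookaround is zero-width — it rules out positions where the adjacent text would match, without consuming anything.
Each match is replaced by '_'.

'_-#q_-#b_'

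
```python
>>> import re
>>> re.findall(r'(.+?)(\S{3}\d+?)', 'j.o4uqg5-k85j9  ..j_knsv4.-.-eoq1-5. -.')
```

[('j.o4', 'uqg5'), ('-k', '85j9'), ('  ..j_k', 'nsv4'), ('.-.-', 'eoq1')]

This matches one or more of any character (lazy) (captured); then exactly 3 of a non-whitespace character, then one or more of a digit (lazy) (captured).
A non-greedy quantifier consumes as few characters as it can — just enough that the remainder of the pattern still matches from where it stops; whatever follows it matches normally.
Scanning left to right: at [0:8] match 'j.o4uqg5', groups = ('j.o4', 'uqg5'); at [8:14] match '-k85j9', groups = ('-k', '85j9'); at [14:25] match '  ..j_knsv4', groups = ('  ..j_k', 'nsv4'); at [25:33] match '.-.-eoq1', groups = ('.-.-', 'eoq1').
`findall` packs the 2 group values into a tuple for every match.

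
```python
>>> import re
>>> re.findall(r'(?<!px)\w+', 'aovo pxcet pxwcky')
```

['aovo', 'pxcet', 'pxwcky']

Because the assertion is negative and zero-width, positions next to the forbidden text are skipped.
Scanning left to right: at [0:4] → 'aovo'; at [5:10] → 'pxcet'; at [11:17] → 'pxwcky'.
`findall` yields the raw match text (3 of them) because the pattern has no groups.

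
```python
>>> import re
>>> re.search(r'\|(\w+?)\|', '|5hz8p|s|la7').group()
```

'|5hz8p|'

`re.search` tries every starting position until one works.
The match spans [0:7] → '|5hz8p|'.
Captured: group 1 = '5hz8p'.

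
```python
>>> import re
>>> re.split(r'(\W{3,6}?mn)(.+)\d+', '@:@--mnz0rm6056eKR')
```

['', '@:@--mn', 'z0rm605', 'eKR']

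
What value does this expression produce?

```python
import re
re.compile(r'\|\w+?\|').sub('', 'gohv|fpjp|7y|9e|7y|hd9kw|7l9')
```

Matches: at [4:10] → '|fpjp|'; at [12:16] → '|9e|'; at [18:25] → '|hd9kw|'.
`sub` substitutes '' at each match site.

'gohv7y7y7l9'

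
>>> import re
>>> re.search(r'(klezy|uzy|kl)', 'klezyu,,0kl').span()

(0, 5)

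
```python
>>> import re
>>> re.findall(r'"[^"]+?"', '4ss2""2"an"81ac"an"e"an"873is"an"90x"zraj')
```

['"2"', '"81ac"', '"e"', '"873is"', '"90x"']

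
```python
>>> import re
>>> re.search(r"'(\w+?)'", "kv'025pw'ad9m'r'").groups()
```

('025pw',)

`re.search` scans for the first position where the pattern succeeds.
The match spans [2:9] → "'025pw'".
Captured: group 1 = '025pw'.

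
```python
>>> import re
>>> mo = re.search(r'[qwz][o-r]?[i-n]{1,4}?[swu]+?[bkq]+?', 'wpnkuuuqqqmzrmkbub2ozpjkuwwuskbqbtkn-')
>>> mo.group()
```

With the lazy modifier that quantifier settles for the fewest repetitions that let the rest of the pattern succeed (the atoms after it are unaffected and can still be greedy).
The match spans [0:8] → 'wpnkuuuq'.

'wpnkuuuq'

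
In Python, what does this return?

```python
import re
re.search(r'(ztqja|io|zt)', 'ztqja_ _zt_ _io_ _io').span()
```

Branches in `(...|...)` are attempted left-to-right; the first branch that allows the whole pattern to succeed is taken.
`search` walks the string left to right and returns the first match it finds.
The match spans [0:5] → 'ztqja'.
Captured: group 1 = 'ztqja'.

(0, 5)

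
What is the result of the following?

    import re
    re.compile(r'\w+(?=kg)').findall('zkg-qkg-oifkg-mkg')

['z', 'q', 'oif', 'm']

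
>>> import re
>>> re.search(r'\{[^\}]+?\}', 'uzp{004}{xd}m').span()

The match spans [3:8] → '{004}'.

(3, 8)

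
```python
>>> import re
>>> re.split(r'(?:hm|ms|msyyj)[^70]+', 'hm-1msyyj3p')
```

The string is cut at each match, leaving 2 pieces.

['', '']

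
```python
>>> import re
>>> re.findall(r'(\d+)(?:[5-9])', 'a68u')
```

Pattern: one or more of a digit (captured); then a character in [5-9] (non-capturing group).
With a single group, `findall` returns only what that group captured — 1 item.

['6']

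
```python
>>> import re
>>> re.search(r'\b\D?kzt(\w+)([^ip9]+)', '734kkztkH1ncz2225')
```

Here the pattern never matches, so the call returns None.

None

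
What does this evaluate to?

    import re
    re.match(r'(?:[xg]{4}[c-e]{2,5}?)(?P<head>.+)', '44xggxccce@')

None

With `match`, the pattern is implicitly anchored at the beginning.
Here the pattern fails at index 0, so the call returns None.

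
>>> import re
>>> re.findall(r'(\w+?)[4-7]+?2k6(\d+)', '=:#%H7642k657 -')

[('H', '57')]

This matches one or more of a word character (lazy) (captured); then one or more of a character in [4-7] (lazy), then the literal '2k6'; then one or more of a digit (captured).
The `?` after the quantifier makes it lazy — it takes as little as possible before letting the rest of the pattern try.
Walking the string: at [4:13] match 'H7642k657', groups = ('H', '57').
2 groups means the one result is a tuple of 2 captured strings — 1 here.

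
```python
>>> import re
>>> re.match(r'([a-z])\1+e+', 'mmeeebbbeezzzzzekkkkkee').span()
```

(0, 5)

`\1` is not a pattern — it's the concrete string captured by group 1, re-applied verbatim.
`re.match` won't scan ahead — the pattern has to work from the very first character.
The match spans [0:5] → 'mmeee'.
Captured: group 1 = 'm'.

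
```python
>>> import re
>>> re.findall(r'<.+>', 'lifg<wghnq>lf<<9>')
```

['<wghnq>lf<<9>']

Walking the string: at [4:17] → '<wghnq>lf<<9>'.
Since nothing is captured, `findall` lists the 1 matched substring directly.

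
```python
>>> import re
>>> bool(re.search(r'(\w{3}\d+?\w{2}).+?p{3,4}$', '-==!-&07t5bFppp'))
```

False

Pattern: exactly 3 of a word character, then one or more of a digit (lazy), then exactly 2 of a word character (captured); then one or more of any character (lazy), then 3 to 4 of a literal 'p'; then anchored at the end.
`search` walks the string left to right and returns the first match it finds.
Here nothing in the string fits, so the call returns None, and `bool(None)` is False.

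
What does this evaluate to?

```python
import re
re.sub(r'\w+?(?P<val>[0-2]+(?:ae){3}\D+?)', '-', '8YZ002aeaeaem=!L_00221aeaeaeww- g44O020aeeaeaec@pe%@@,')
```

The pattern matches one or more of a word character (lazy); then one or more of a character in [0-2], then the literal 'ae' repeated 3 times, then one or more of a non-digit (lazy) (captured as 'val').
Lazy quantifiers expand one character at a time until the remainder of the pattern can match.
Matches: at [0:13] → '8YZ002aeaeaem'; at [15:29] → 'L_00221aeaeaew'.
`sub` substitutes '-' at each match site.

'-=!-w- g44O020aeeaeaec@pe%@@,'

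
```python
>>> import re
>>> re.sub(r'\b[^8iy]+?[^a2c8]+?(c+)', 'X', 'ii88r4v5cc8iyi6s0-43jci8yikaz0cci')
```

`sub` substitutes 'X' at each match site.

'ii88r4v5cc8iyi6s0Xi8yikaz0cci'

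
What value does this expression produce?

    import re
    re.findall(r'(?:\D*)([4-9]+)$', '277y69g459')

['459']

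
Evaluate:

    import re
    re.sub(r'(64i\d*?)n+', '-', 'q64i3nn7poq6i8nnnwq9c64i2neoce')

This matches the literal '64i', then zero or more of a digit (lazy) (captured); then one or more of a literal 'n'.
Matches: at [1:7] → '64i3nn'; at [21:26] → '64i2n'.
`sub` substitutes '-' at each match site.

'q-7poq6i8nnnwq9c-eoce'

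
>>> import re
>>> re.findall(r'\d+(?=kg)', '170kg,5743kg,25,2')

['170', '5743']

Because the assertion is zero-width, the text it checks is not consumed and won't appear in the result.
Matches: at [0:3] → '170'; at [6:10] → '5743'.
`findall` yields the raw match text (2 of them) because the pattern has no groups.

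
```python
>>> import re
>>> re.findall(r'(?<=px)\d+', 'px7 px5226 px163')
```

The positive lookaround only admits positions where the adjacent text matches; those characters stay outside the span.
Matches: at [2:3] → '7'; at [6:10] → '5226'; at [13:16] → '163'.
`findall` yields the raw match text (3 of them) because the pattern has no groups.

['7', '5226', '163']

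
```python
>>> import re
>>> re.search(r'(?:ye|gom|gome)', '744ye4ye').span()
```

(3, 5)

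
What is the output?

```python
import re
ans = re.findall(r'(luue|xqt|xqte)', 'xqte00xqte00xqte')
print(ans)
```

['xqt', 'xqt', 'xqt']

`|` is ordered: at each position the engine commits to the first alternative that works.
Walking the string: at [0:3] match 'xqt', group 1 = 'xqt'; at [6:9] match 'xqt', group 1 = 'xqt'; at [12:15] match 'xqt', group 1 = 'xqt'.
Because there's exactly one group, `findall` drops the full match and keeps group 1 from each hit.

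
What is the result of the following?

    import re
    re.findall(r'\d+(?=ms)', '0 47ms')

['47']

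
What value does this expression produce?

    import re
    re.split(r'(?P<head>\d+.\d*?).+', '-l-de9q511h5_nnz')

This matches one or more of a digit, then any character, then zero or more of a digit (lazy) (captured as 'head'); then one or more of any character.
With the lazy modifier that quantifier settles for the fewest repetitions that let the rest of the pattern succeed (the atoms after it are unaffected and can still be greedy).
Matches to split on: at [5:16] → '9q511h5_nnz'.
Because the pattern has a capturing group, `split` also inserts each captured text between the pieces.

['-l-de', '9q', '']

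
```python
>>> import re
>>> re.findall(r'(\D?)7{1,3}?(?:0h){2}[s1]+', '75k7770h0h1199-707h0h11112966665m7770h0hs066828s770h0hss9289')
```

The pattern matches optionally a non-digit (captured); then 1 to 3 of a literal '7' (lazy), then the literal '0h' repeated 2 times; then one or more of one of [s1].
One capturing group, so `findall` returns just the captured substring from each match — 3 in all.

['k', 'm', 's']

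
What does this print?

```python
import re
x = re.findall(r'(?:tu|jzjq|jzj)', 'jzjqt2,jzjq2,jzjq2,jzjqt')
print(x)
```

['jzjq', 'jzjq', 'jzjq', 'jzjq']

Alternation isn't longest-match — the leftmost alternative that fits at this position is chosen.
Walking the string: at [0:4] → 'jzjq'; at [7:11] → 'jzjq'; at [13:17] → 'jzjq'; at [19:23] → 'jzjq'.
With no groups in the pattern, `findall` gives back each whole match — 4 here.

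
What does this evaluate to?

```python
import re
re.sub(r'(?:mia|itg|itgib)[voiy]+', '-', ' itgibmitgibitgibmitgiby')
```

' -bm-b-bm-by'

`|` is ordered: at each position the engine commits to the first alternative that works.
Matches: at [1:5] → 'itgi'; at [7:11] → 'itgi'; at [12:16] → 'itgi'; at [18:22] → 'itgi'.
Every occurrence is swapped for '-'.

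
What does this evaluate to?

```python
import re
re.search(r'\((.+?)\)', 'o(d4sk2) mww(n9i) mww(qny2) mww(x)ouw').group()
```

'(d4sk2)'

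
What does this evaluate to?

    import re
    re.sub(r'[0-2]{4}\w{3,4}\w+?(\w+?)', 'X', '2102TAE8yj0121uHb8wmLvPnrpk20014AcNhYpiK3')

A `+?`/`*?`/`{m,n}?` starts at its minimum and grows only as far as needed for what follows to match.
Each match is replaced by 'X'.

'XXLvPnrpkXpiK3'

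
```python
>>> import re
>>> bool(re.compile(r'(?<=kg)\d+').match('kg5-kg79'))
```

Because the assertion is zero-width, the text it checks is not consumed and won't appear in the result.
`re.match` won't scan ahead — the pattern has to work from the very first character.
Here the pattern fails at index 0, so the call returns None, and `bool(None)` is False.

False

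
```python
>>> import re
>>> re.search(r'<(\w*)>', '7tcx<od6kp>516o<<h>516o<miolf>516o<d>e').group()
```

'<od6kp>'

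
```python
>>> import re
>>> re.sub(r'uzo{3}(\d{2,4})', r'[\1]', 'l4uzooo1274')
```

'l4[1274]'

Pattern: the literal 'uz', then exactly 3 of the literal 'o'; then 2 to 4 of a digit (captured).
The replacement refers to a captured group, so each match is rewritten using its own captured text.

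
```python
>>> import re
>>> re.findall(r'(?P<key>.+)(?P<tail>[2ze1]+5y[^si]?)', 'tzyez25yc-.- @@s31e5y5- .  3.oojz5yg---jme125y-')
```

The pattern matches one or more of any character (captured as 'key'); then one or more of one of [2ze1], then the literal '5y', then optionally any character except [si] (captured as 'tail').
With 2 capturing groups, `findall` returns a 2-tuple per match.

[('tzyez25yc-.- @@s31e5y5- .  3.oojz5yg---jme1', '25y-')]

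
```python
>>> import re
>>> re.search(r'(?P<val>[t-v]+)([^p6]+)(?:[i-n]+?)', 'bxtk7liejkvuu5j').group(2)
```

The match spans [2:15] → 'tk7liejkvuu5j'.
Captured: group 1 = 't', group 2 = 'k7liejkvuu5'.

'k7liejkvuu5'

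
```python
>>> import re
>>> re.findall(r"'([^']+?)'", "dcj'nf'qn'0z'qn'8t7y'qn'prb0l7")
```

['nf', '0z', '8t7y']

Walking the string: at [3:7] match "'nf'", group 1 = 'nf'; at [9:13] match "'0z'", group 1 = '0z'; at [15:21] match "'8t7y'", group 1 = '8t7y'.
Because there's exactly one group, `findall` drops the full match and keeps group 1 from each hit.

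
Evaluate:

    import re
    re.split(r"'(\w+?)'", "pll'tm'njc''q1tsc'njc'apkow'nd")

['pll', 'tm', "njc'", 'q1tsc', 'njc', 'apkow', 'nd']

Matches to split on: at [3:7] → "'tm'"; at [11:18] → "'q1tsc'"; at [21:28] → "'apkow'".
`re.split` interleaves the captured-group text with the surrounding fragments.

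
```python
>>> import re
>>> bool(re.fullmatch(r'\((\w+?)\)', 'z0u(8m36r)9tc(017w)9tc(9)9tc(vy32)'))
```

False

For `fullmatch`, every character of the input must be accounted for by the pattern.
Here there's no way to consume every character, so the call returns None, and `bool(None)` is False.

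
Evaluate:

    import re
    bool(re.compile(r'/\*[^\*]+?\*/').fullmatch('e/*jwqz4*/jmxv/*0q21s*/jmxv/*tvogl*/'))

`fullmatch` succeeds only if the pattern covers the string from start to end.
Here there's no way to consume every character, so the call returns None, and `bool(None)` is False.

False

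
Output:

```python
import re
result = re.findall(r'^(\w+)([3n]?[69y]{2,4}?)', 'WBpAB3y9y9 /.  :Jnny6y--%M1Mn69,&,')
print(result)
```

[('WBpAB3y9', 'y9')]

The pattern matches anchored at the start of the string; then one or more of a word character (captured); then optionally one of [3n], then 2 to 4 of one of [69y] (lazy) (captured).
2 groups means the one result is a tuple of 2 captured strings — 1 here.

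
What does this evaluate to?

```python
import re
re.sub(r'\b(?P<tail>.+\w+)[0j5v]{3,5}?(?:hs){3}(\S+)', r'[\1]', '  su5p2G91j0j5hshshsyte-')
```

This matches a word boundary (`\b`, zero-width); then one or more of any character, then one or more of a word character (captured as 'tail'); then 3 to 5 of one of [0j5v] (lazy), then the literal 'hs' repeated 3 times; then one or more of a non-whitespace character (captured).
Matches: at [2:24] → 'su5p2G91j0j5hshshsyte-'.
`\1` in the replacement pulls in group 1's text for each match.

'  [su5p2G91j]'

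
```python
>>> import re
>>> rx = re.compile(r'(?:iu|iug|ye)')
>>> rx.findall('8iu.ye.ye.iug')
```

The regex engine tests alternatives in the order written; an earlier branch that matches wins even if a later one would match more.
No capturing groups, so `findall` returns the 4 full match strings.

['iu', 'ye', 'ye', 'iu']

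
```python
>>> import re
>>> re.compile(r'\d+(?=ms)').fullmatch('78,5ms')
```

None

`fullmatch` succeeds only if the pattern covers the string from start to end.
Here there's no way to consume every character, so the call returns None.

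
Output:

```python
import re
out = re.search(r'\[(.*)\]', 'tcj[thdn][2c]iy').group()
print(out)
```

[thdn][2c]

The match spans [3:13] → '[thdn][2c]'.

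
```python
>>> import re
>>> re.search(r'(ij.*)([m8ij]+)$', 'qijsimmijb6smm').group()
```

The pattern matches the literal 'ij', then zero or more of any character (captured); then one or more of one of [m8ij] (captured); then anchored at the end.
The match spans [1:14] → 'ijsimmijb6smm'.

'ijsimmijb6smm'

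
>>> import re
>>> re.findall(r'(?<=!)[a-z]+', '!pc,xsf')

Lookahead/lookbehind check context without consuming it, so the matched span excludes the asserted characters.
Since nothing is captured, `findall` lists the 1 matched substring directly.

['pc']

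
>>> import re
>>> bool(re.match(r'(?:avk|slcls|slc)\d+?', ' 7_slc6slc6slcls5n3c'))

False

`re.match` only tries the pattern at the start of the string.
Here position 0 doesn't satisfy it, so the call returns None, and `bool(None)` is False.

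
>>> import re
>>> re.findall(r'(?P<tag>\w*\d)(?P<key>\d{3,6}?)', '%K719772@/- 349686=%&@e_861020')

[('K719', '772'), ('349', '686'), ('e_861', '020')]

With 2 capturing groups, `findall` returns a 2-tuple per match.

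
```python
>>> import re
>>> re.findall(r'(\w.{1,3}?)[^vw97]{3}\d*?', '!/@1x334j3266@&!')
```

Pattern: a word character, then 1 to 3 of any character (lazy) (captured); then exactly 3 of any character except [vw97], then zero or more of a digit (lazy).
Because there's exactly one group, `findall` drops the full match and keeps group 1 from each hit.

['1x', 'j3']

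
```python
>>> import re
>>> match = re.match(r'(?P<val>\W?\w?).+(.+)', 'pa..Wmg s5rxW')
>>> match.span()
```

(0, 13)

Pattern: optionally a non-word character, then optionally a word character (captured as 'val'); then one or more of any character; then one or more of any character (captured).
`re.match` won't scan ahead — the pattern has to work from the very first character.
The match spans [0:13] → 'pa..Wmg s5rxW'.
Captured: group 1 = 'p', group 2 = 'W'.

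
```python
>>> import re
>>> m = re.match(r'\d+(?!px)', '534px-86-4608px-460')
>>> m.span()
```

(0, 2)

`re.match` only tries the pattern at the start of the string.
The match spans [0:2] → '53'.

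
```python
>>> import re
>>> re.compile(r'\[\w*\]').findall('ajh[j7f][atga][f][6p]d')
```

['[j7f]', '[atga]', '[f]', '[6p]']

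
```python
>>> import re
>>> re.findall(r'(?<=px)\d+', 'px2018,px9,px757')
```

The lookaround is zero-width — it requires the adjacent text to match without consuming it, so the asserted text isn't part of the match.
Matches: at [2:6] → '2018'; at [9:10] → '9'; at [13:16] → '757'.
`findall` yields the raw match text (3 of them) because the pattern has no groups.

['2018', '9', '757']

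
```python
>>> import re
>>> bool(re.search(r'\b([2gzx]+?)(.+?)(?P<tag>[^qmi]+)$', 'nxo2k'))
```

False

This matches a word boundary (`\b`, zero-width); then one or more of one of [2gzx] (lazy) (captured); then one or more of any character (lazy) (captured); then one or more of any character except [qmi] (captured as 'tag'); then anchored at the end.
Unlike `match`, `search` isn't anchored — it looks for the pattern anywhere in the string.
Here nothing in the string fits, so the call returns None, and `bool(None)` is False.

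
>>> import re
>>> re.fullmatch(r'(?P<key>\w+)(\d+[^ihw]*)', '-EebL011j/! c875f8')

None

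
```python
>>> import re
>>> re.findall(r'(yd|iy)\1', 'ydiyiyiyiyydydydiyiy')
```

['iy', 'iy', 'yd', 'iy']

A backreference is literal: `\1` must see the identical characters the first group matched.
Matches: at [2:6] match 'iyiy', group 1 = 'iy'; at [6:10] match 'iyiy', group 1 = 'iy'; at [10:14] match 'ydyd', group 1 = 'yd'; at [16:20] match 'iyiy', group 1 = 'iy'.
One capturing group, so `findall` returns just the captured substring from each match — 4 in all.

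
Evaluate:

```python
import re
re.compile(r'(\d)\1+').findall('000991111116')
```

['0', '9', '1']

`\1` has to match the exact text group 1 already captured.
One capturing group, so `findall` returns just the captured substring from each match — 3 in all.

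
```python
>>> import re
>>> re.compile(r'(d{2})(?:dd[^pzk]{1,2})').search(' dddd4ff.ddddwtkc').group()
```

Pattern: exactly 2 of a literal 'd' (captured); then the literal 'dd', then 1 to 2 of any character except [pzk] (non-capturing group).
The match spans [1:7] → 'dddd4f'.

'dddd4f'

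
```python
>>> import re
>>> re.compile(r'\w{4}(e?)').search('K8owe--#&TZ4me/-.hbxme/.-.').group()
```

Pattern: exactly 4 of a word character; then optionally a literal 'e' (captured).
Unlike `match`, `search` isn't anchored — it looks for the pattern anywhere in the string.
The match spans [0:5] → 'K8owe'.
Captured: group 1 = 'e'.

'K8owe'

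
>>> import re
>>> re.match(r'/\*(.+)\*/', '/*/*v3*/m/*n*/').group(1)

'/*v3*/m/*n'

`re.match` won't scan ahead — the pattern has to work from the very first character.
The match spans [0:14] → '/*/*v3*/m/*n*/'.
Captured: group 1 = '/*v3*/m/*n'.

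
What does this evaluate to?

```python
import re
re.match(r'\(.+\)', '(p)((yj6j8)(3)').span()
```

`match` is anchored at position 0; if the pattern doesn't fit there, it returns None.
The match spans [0:14] → '(p)((yj6j8)(3)'.

(0, 14)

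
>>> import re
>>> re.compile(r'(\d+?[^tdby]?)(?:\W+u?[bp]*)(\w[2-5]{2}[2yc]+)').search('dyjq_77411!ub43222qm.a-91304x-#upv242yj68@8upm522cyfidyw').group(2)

'43222'

This matches one or more of a digit (lazy), then optionally any character except [tdby] (captured); then one or more of a non-word character, then optionally a literal 'u', then zero or more of one of [bp] (non-capturing group); then a word character, then exactly 2 of a character in [2-5], then one or more of one of [2yc] (captured).
Unlike `match`, `search` isn't anchored — it looks for the pattern anywhere in the string.
The match spans [5:18] → '77411!ub43222'.
Captured: group 1 = '77411', group 2 = '43222'.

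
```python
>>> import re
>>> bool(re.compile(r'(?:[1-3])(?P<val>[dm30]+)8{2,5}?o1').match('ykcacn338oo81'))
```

This matches a character in [1-3] (non-capturing group); then one or more of one of [dm30] (captured as 'val'); then 2 to 5 of a literal '8' (lazy), then the literal 'o1'.
With `match`, the pattern is implicitly anchored at the beginning.
Here position 0 doesn't satisfy it, so the call returns None, and `bool(None)` is False.

False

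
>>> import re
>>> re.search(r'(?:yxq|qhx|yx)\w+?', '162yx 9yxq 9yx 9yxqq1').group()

The match spans [7:10] → 'yxq'.

'yxq'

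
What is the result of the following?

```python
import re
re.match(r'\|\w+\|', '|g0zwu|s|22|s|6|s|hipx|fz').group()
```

'|g0zwu|'

`match` is anchored at position 0; if the pattern doesn't fit there, it returns None.
The match spans [0:7] → '|g0zwu|'.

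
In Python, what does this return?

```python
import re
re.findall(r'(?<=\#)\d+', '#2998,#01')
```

Because the assertion is zero-width, the text it checks is not consumed and won't appear in the result.
Scanning left to right: at [1:5] → '2998'; at [7:9] → '01'.
`findall` yields the raw match text (2 of them) because the pattern has no groups.

['2998', '01']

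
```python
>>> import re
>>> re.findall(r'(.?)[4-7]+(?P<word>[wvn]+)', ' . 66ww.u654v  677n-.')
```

[(' ', 'ww'), ('u', 'v'), (' ', 'n')]

Pattern: optionally any character (captured); then one or more of a character in [4-7]; then one or more of one of [wvn] (captured as 'word').
Matches: at [2:7] match ' 66ww', groups = (' ', 'ww'); at [8:13] match 'u654v', groups = ('u', 'v'); at [14:19] match ' 677n', groups = (' ', 'n').
`findall` packs the 2 group values into a tuple for every match.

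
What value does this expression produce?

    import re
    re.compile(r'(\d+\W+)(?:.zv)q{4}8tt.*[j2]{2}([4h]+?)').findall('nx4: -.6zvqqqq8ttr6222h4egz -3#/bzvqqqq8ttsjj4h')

The pattern matches one or more of a digit, then one or more of a non-word character (captured); then any character, then the literal 'zv' (non-capturing group); then exactly 4 of a literal 'q', then the literal '8tt'; then zero or more of any character, then exactly 2 of one of [j2]; then one or more of one of [4h] (lazy) (captured).
Because the quantifier is non-greedy, it stops expanding at the earliest point where the rest of the pattern can succeed.
Scanning left to right: at [2:46] match '4: -.6zvqqqq8ttr6222h4egz -3#/bzvqqqq8ttsjj4', groups = ('4: -.', '4').
`findall` packs the 2 group values into a tuple for every match.

[('4: -.', '4')]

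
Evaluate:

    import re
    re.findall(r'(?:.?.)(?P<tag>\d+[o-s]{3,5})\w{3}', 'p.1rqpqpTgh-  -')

['1rqpqp']

Because there's exactly one group, `findall` drops the full match and keeps group 1 from the one hit.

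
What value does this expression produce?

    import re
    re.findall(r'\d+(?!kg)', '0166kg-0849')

Because the assertion is negative and zero-width, positions next to the forbidden text are skipped.
Scanning left to right: at [0:3] → '016'; at [7:11] → '0849'.
No capturing groups, so `findall` returns the 2 full match strings.

['016', '0849']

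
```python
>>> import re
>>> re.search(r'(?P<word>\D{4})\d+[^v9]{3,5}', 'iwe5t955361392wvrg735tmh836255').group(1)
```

The match spans [14:26] → 'wvrg735tmh83'.
Captured: group 1 = 'wvrg'.

'wvrg'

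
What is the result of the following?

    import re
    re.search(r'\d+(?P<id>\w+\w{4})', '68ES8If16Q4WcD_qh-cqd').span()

(0, 17)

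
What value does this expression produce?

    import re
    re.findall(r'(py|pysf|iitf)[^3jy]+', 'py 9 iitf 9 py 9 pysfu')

Branches in `(...|...)` are attempted left-to-right; the first branch that allows the whole pattern to succeed is taken.
Because there's exactly one group, `findall` drops the full match and keeps group 1 from each hit.

['py', 'py']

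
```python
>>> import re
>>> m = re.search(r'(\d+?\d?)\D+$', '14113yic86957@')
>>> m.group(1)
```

The pattern matches one or more of a digit (lazy), then optionally a digit (captured); then one or more of a non-digit; then anchored at the end.
`re.search` scans for the first position where the pattern succeeds.
The match spans [8:14] → '86957@'.
Captured: group 1 = '86957'.

'86957'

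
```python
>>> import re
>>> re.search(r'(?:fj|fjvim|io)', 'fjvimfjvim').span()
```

The regex engine tests alternatives in the order written; an earlier branch that matches wins even if a later one would match more.
The match spans [0:2] → 'fj'.

(0, 2)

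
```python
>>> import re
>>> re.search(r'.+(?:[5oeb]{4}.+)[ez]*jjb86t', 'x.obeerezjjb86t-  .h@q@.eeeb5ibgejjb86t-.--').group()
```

The match spans [0:39] → 'x.obeerezjjb86t-  .h@q@.eeeb5ibgejjb86t'.

'x.obeerezjjb86t-  .h@q@.eeeb5ibgejjb86t'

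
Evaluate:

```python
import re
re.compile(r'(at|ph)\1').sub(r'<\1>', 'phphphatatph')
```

'<ph>ph<at>ph'

A backreference is literal: `\1` must see the identical characters the first group matched.
Each match is replaced using the text its own group 1 captured.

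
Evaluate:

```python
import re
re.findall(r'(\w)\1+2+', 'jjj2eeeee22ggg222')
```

A backreference is literal: `\1` must see the identical characters the first group matched.
One capturing group, so `findall` returns just the captured substring from each match — 3 in all.

['j', 'e', 'g']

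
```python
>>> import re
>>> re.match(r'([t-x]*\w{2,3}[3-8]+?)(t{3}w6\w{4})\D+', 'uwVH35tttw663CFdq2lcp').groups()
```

The match spans [0:17] → 'uwVH35tttw663CFdq'.
Captured: group 1 = 'uwVH35', group 2 = 'tttw663CF'.

('uwVH35', 'tttw663CF')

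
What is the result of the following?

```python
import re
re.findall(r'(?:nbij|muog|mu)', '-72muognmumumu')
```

Alternation tries branches left to right and keeps the first one that lets the overall match succeed at that position.
Walking the string: at [3:7] → 'muog'; at [8:10] → 'mu'; at [10:12] → 'mu'; at [12:14] → 'mu'.
No capturing groups, so `findall` returns the 4 full match strings.

['muog', 'mu', 'mu', 'mu']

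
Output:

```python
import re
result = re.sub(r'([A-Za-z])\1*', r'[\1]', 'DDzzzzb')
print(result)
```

[D][z][b]

After group 1 captures some text, `\1` only succeeds where that same text appears again.
The replacement refers to a captured group, so each match is rewritten using its own captured text.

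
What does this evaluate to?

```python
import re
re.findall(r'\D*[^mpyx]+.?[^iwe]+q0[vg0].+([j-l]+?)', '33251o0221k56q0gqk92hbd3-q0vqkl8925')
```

The pattern matches zero or more of a non-digit, then one or more of any character except [mpyx]; then optionally any character, then one or more of any character except [iwe], then the literal 'q0'; then one of [vg0], then one or more of any character; then one or more of a character in [j-l] (lazy) (captured).
One capturing group, so `findall` returns just the captured substring from the one match — 1 in all.

['l']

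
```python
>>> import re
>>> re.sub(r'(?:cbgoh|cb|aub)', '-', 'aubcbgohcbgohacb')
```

'---a-'

The regex engine tests alternatives in the order written; an earlier branch that matches wins even if a later one would match more.
`sub` substitutes '-' at each match site.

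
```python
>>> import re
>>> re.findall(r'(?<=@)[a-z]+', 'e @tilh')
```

The `(?=…)`/`(?<=…)` assertion just peeks at neighbouring text; it doesn't advance the match position.
Scanning left to right: at [3:7] → 'tilh'.
Since nothing is captured, `findall` lists the 1 matched substring directly.

['tilh']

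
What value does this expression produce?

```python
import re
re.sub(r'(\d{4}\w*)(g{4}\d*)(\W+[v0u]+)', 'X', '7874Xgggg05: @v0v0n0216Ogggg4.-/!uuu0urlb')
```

Pattern: exactly 4 of a digit, then zero or more of a word character (captured); then exactly 4 of a literal 'g', then zero or more of a digit (captured); then one or more of a non-word character, then one or more of one of [v0u] (captured).
`sub` substitutes 'X' at each match site.

'XnXrlb'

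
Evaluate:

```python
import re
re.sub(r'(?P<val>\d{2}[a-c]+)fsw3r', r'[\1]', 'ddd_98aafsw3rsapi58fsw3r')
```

The replacement refers to a captured group, so each match is rewritten using its own captured text.

'ddd_[98aa]sapi58fsw3r'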